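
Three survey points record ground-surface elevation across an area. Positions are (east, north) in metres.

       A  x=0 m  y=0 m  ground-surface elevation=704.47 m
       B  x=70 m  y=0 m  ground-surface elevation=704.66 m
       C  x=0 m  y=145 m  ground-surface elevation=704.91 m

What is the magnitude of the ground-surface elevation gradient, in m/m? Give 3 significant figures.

∂z/∂x = (704.66 − 704.47) / (70 − 0) = +0.002714
∂z/∂y = (704.91 − 704.47) / (145 − 0) = +0.003034
|∇f| = √(0.002714² + 0.003034²) = 0.004071 m/m

0.00407 m/m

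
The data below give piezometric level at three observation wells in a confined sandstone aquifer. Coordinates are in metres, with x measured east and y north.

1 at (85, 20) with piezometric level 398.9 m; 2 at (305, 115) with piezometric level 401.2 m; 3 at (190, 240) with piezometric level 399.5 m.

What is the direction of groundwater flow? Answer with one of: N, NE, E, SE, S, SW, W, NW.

W

With h = a·x + b·y + c and 1 as origin, the differences give:
  220·a + 95·b = +2.3
  105·a + 220·b = +0.6
Eliminate b (×220 and ×95, subtract): 38425·a = 449.00 → a = ∂h/∂x = +0.01169
Back-substitute: b = ∂h/∂y = -0.002850.
Flow = −∇h = (-0.01169 east, +0.002850 north), which points west.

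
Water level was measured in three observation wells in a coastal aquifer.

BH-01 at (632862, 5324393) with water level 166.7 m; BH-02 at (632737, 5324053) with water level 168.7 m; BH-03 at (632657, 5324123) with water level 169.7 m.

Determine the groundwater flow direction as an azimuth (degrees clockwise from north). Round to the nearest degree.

086°

Taking BH-01 as reference: BH-02−BH-01 = (-125, -340, +2.0); BH-03−BH-01 = (-205, -270, +3.0).
Determinant of the coordinate differences = (-125)·(-270) − (-205)·(-340) = -35950.
∂h/∂x = [(+2.0)·(-270) − (+3.0)·(-340)] / -35950 = -0.01335
∂h/∂y = [(-125)·(+3.0) − (-205)·(+2.0)] / -35950 = -0.0009736
Flow direction (−∇h) has components (+0.01335 E, +0.0009736 N).
Azimuth = atan2(E, N) = atan2(+0.01335, +0.0009736) = 85.8° ≈ 086°.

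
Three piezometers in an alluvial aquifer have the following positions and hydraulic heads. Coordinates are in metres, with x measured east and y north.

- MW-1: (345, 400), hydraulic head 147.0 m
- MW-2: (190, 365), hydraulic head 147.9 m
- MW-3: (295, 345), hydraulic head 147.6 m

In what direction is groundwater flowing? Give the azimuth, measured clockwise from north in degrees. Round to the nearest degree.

Taking MW-1 as reference: MW-2−MW-1 = (-155, -35, +0.9); MW-3−MW-1 = (-50, -55, +0.6).
Solve a·Δx + b·Δy = Δh: det = (-155)·(-55) − (-50)·(-35) = 6775.
∂h/∂x = [(+0.9)·(-55) − (+0.6)·(-35)] / 6775 = -0.004207
∂h/∂y = [(-155)·(+0.6) − (-50)·(+0.9)] / 6775 = -0.007085
Flow direction (−∇h) has components (+0.004207 E, +0.007085 N).
Azimuth = atan2(E, N) = atan2(+0.004207, +0.007085) = 30.7° ≈ 031°.

031°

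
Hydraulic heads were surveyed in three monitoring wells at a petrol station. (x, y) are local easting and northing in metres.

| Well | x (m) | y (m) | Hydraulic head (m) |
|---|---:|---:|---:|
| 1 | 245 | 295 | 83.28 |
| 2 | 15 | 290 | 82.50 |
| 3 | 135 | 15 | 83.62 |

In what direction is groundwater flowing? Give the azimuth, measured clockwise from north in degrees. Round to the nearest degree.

With h = a·x + b·y + c and 1 as origin, the differences give:
  (-230)·a + (-5)·b = -0.78
  (-110)·a + (-280)·b = +0.34
Eliminate b (×(-280) and ×(-5), subtract): 63850·a = 220.100 → a = ∂h/∂x = +0.003447
Back-substitute: b = ∂h/∂y = -0.002569.
Flow direction (−∇h) has components (-0.003447 E, +0.002569 N).
Azimuth = atan2(E, N) = atan2(-0.003447, +0.002569) = 306.7° ≈ 307°.

307°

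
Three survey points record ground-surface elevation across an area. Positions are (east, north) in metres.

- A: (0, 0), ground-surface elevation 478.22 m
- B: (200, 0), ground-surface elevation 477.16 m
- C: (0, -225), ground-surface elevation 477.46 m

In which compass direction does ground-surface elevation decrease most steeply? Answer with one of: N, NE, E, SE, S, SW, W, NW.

SE

∂z/∂x = (477.16 − 478.22) / (200 − 0) = -0.005300
∂z/∂y = (477.46 − 478.22) / (-225 − 0) = +0.003378
Steepest decrease is along −∇f = (+0.005300 E, -0.003378 N) → southeast.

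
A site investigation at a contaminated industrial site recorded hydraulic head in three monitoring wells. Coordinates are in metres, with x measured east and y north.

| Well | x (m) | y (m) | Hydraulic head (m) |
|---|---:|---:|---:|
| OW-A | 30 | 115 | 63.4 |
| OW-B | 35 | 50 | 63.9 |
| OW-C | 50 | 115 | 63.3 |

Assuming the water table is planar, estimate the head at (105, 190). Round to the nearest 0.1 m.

Taking OW-A as reference: OW-B−OW-A = (5, -65, +0.5); OW-C−OW-A = (20, 0, -0.1).
Solve a·Δx + b·Δy = Δh: det = 5·0 − 20·(-65) = 1300.
∂h/∂x = [(+0.5)·0 − (-0.1)·(-65)] / 1300 = -0.005000
∂h/∂y = [5·(-0.1) − 20·(+0.5)] / 1300 = -0.008077
h(105, 190) = 63.4 + (-0.005000)·(75) + (-0.008077)·(75) = 63.4 -0.375 -0.606 = 62.419 m.

62.4 m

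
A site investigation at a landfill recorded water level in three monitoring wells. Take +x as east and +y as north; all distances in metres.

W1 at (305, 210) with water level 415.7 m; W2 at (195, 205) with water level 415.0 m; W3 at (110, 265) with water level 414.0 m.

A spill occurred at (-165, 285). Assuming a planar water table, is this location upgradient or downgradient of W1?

Differences from W1: to W2 (Δx, Δy, Δh) = (-110, -5, -0.7); to W3 = (-195, 55, -1.7).
Solve a·Δx + b·Δy = Δh: det = (-110)·55 − (-195)·(-5) = -7025.
∂h/∂x = [(-0.7)·55 − (-1.7)·(-5)] / -7025 = +0.006690
∂h/∂y = [(-110)·(-1.7) − (-195)·(-0.7)] / -7025 = -0.007189
Head at (-165, 285) = 415.7 + (+0.006690)·(-470) + (-0.007189)·(75) = 412.02 m.
That is lower than the 415.7 m at W1, so the point is downgradient.

downgradient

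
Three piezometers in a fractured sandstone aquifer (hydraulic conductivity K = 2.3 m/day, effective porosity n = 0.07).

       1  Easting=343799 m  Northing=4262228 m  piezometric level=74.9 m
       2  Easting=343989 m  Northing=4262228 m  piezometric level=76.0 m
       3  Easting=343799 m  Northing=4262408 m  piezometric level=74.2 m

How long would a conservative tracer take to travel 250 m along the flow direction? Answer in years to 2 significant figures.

3.0 years

∂h/∂x = (76.0 − 74.9) / (343989 − 343799) = +0.005789
∂h/∂y = (74.2 − 74.9) / (4262408 − 4262228) = -0.003889
|∇h| = √(0.005789² + -0.003889²) = 0.006974
Seepage velocity v = K·i/n = 2.3 × 0.006974 / 0.07 = 0.2291 m/day.
t = 250 / 0.2291 = 1091 days = 2.99 years.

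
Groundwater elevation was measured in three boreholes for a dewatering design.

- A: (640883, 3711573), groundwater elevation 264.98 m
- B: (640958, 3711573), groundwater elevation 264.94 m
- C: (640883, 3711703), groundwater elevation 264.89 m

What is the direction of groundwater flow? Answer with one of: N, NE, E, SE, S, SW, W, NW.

∂h/∂x = (264.94 − 264.98) / (640958 − 640883) = -0.0005333
∂h/∂y = (264.89 − 264.98) / (3711703 − 3711573) = -0.0006923
Flow = −∇h = (+0.0005333 east, +0.0006923 north), which points northeast.

NE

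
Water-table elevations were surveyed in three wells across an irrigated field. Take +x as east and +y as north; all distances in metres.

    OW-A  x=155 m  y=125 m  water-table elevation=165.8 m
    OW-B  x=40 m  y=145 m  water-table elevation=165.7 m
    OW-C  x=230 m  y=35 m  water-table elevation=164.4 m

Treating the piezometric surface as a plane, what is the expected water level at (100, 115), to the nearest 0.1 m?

165.4 m

Differences from OW-A: to OW-B (Δx, Δy, Δh) = (-115, 20, -0.1); to OW-C = (75, -90, -1.4).
Solve a·Δx + b·Δy = Δh: det = (-115)·(-90) − 75·20 = 8850.
∂h/∂x = [(-0.1)·(-90) − (-1.4)·20] / 8850 = +0.004181
∂h/∂y = [(-115)·(-1.4) − 75·(-0.1)] / 8850 = +0.01904
h(100, 115) = 165.8 + (+0.004181)·(-55) + (+0.01904)·(-10) = 165.8 -0.230 -0.190 = 165.380 m.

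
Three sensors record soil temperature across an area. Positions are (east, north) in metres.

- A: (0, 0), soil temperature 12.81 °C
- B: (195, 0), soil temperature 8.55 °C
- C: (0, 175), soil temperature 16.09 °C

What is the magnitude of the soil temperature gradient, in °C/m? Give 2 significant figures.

∂T/∂x = (8.55 − 12.81) / (195 − 0) = -0.02185
∂T/∂y = (16.09 − 12.81) / (175 − 0) = +0.01874
|∇f| = √(-0.02185² + 0.01874²) = 0.02879 °C/m

0.029 °C/m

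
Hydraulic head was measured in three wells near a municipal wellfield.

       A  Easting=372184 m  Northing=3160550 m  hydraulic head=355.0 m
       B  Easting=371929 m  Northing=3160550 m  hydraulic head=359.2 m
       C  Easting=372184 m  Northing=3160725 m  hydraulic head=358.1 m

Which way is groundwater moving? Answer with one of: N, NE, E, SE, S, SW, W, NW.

SE

∂h/∂x = (359.2 − 355.0) / (371929 − 372184) = -0.01647
∂h/∂y = (358.1 − 355.0) / (3160725 − 3160550) = +0.01771
Flow = −∇h = (+0.01647 east, -0.01771 north), which points southeast.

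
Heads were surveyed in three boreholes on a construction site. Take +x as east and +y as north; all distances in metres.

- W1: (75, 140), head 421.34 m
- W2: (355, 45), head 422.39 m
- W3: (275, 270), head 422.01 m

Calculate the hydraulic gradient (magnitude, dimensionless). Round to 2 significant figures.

0.0036

Three-point gradient (reference W1): Δ to W2 = (280, -95, +1.05), Δ to W3 = (200, 130, +0.67).
∂h/∂x = +0.003613, ∂h/∂y = -0.0004043 (det = 55400).
|∇h| = √(0.003613² + -0.0004043²) = 0.003636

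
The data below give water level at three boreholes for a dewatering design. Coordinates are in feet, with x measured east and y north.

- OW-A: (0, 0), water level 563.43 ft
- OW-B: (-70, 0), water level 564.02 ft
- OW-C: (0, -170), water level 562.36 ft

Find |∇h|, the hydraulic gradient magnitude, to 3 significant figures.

0.0105

∂h/∂x = (564.02 − 563.43) / (-70 − 0) = -0.008429
∂h/∂y = (562.36 − 563.43) / (-170 − 0) = +0.006294
|∇h| = √(-0.008429² + 0.006294²) = 0.01052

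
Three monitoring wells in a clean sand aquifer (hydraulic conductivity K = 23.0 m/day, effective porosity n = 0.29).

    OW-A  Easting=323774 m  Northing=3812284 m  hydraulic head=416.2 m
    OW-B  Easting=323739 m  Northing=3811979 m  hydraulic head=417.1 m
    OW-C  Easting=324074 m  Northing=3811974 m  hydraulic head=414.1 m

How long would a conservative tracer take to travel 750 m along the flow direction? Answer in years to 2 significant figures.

Taking OW-A as reference: OW-B−OW-A = (-35, -305, +0.9); OW-C−OW-A = (300, -310, -2.1).
Solve a·Δx + b·Δy = Δh: det = (-35)·(-310) − 300·(-305) = 102350.
∂h/∂x = [(+0.9)·(-310) − (-2.1)·(-305)] / 102350 = -0.008984
∂h/∂y = [(-35)·(-2.1) − 300·(+0.9)] / 102350 = -0.001920
|∇h| = √(-0.008984² + -0.001920²) = 0.009187
Seepage velocity v = K·i/n = 23.0 × 0.009187 / 0.29 = 0.7286 m/day.
t = 750 / 0.7286 = 1029 days = 2.82 years.

2.8 years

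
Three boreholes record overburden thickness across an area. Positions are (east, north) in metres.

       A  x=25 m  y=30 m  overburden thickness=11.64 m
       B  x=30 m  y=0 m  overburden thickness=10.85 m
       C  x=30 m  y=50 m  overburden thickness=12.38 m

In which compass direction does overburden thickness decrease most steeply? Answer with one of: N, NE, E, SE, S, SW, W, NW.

With d = a·x + b·y + c and A as origin, the differences give:
  5·a + (-30)·b = -0.79
  5·a + 20·b = +0.74
Eliminate b (×20 and ×(-30), subtract): 250·a = 6.400 → a = ∂d/∂x = +0.02560
Back-substitute: b = ∂d/∂y = +0.03060.
Steepest decrease is along −∇f = (-0.02560 E, -0.03060 N) → southwest.

SW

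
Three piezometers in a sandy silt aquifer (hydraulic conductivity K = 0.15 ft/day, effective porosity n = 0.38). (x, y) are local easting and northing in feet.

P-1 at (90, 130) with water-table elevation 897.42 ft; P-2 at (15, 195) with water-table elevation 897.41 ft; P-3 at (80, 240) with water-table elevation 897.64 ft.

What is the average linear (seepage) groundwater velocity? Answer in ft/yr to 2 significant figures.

0.43 ft/yr

With h = a·x + b·y + c and P-1 as origin, the differences give:
  (-75)·a + 65·b = -0.01
  (-10)·a + 110·b = +0.22
Eliminate b (×110 and ×65, subtract): -7600·a = -15.400 → a = ∂h/∂x = +0.002026
Back-substitute: b = ∂h/∂y = +0.002184.
|∇h| = √(0.002026² + 0.002184²) = 0.002979
Seepage velocity v = K·i/n = 0.15 × 0.002979 / 0.38 = 0.001176 ft/day = 0.4295 ft/yr.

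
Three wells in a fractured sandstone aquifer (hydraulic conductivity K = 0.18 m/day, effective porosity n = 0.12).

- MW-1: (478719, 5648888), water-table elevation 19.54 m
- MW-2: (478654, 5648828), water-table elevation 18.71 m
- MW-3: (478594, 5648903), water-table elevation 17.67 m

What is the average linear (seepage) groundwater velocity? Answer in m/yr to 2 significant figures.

8.1 m/yr

Three-point gradient (reference MW-1): Δ to MW-2 = (-65, -60, -0.83), Δ to MW-3 = (-125, 15, -1.87).
∂h/∂x = +0.01471, ∂h/∂y = -0.002100 (det = -8475).
|∇h| = √(0.01471² + -0.002100²) = 0.01486
Seepage velocity v = K·i/n = 0.18 × 0.01486 / 0.12 = 0.02229 m/day = 8.141 m/yr.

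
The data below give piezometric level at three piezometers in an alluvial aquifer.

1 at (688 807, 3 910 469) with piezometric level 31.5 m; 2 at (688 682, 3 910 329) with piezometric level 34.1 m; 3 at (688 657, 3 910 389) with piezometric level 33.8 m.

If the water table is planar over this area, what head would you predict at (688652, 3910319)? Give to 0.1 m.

34.5 m

Differences from 1: to 2 (Δx, Δy, Δh) = (-125, -140, +2.6); to 3 = (-150, -80, +2.3).
Determinant of the coordinate differences = (-125)·(-80) − (-150)·(-140) = -11000.
∂h/∂x = [(+2.6)·(-80) − (+2.3)·(-140)] / -11000 = -0.01036
∂h/∂y = [(-125)·(+2.3) − (-150)·(+2.6)] / -11000 = -0.009318
h(688652, 3910319) = 31.5 + (-0.01036)·(-155) + (-0.009318)·(-150) = 31.5 +1.606 +1.398 = 34.504 m.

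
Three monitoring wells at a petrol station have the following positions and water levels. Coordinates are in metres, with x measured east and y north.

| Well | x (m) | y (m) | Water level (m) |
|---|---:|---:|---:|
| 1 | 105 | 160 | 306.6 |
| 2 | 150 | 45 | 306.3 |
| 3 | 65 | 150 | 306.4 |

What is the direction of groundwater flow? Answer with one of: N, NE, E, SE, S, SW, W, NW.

SW

Taking 1 as reference: 2−1 = (45, -115, -0.3); 3−1 = (-40, -10, -0.2).
Solve a·Δx + b·Δy = Δh: det = 45·(-10) − (-40)·(-115) = -5050.
∂h/∂x = [(-0.3)·(-10) − (-0.2)·(-115)] / -5050 = +0.003960
∂h/∂y = [45·(-0.2) − (-40)·(-0.3)] / -5050 = +0.004158
Flow = −∇h = (-0.003960 east, -0.004158 north), which points southwest.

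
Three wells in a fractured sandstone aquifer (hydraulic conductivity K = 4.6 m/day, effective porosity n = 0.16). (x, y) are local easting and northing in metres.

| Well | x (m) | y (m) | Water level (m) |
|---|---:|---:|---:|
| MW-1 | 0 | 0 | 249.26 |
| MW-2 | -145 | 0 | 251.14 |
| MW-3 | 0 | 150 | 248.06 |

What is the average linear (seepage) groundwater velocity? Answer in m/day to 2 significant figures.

∂h/∂x = (251.14 − 249.26) / (-145 − 0) = -0.01297
∂h/∂y = (248.06 − 249.26) / (150 − 0) = -0.008000
|∇h| = √(-0.01297² + -0.008000²) = 0.01524
Seepage velocity v = K·i/n = 4.6 × 0.01524 / 0.16 = 0.4381 m/day.

0.44 m/day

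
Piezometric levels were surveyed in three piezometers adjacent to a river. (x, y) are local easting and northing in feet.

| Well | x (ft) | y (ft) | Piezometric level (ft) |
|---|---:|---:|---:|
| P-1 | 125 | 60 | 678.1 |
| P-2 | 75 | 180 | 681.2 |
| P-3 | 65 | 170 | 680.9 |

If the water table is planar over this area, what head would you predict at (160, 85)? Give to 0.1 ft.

678.9 ft

With h = a·x + b·y + c and P-1 as origin, the differences give:
  (-50)·a + 120·b = +3.1
  (-60)·a + 110·b = +2.8
Eliminate b (×110 and ×120, subtract): 1700·a = 5.00 → a = ∂h/∂x = +0.002941
Back-substitute: b = ∂h/∂y = +0.02706.
h(160, 85) = 678.1 + (+0.002941)·(35) + (+0.02706)·(25) = 678.1 +0.103 +0.676 = 678.879 ft.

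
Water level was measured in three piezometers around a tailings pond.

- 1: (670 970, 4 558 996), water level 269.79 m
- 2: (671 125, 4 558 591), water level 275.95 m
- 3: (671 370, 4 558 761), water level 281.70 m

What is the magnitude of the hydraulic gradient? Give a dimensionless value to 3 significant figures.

With h = a·x + b·y + c and 1 as origin, the differences give:
  155·a + (-405)·b = +6.16
  400·a + (-235)·b = +11.91
Eliminate b (×(-235) and ×(-405), subtract): 125575·a = 3375.950 → a = ∂h/∂x = +0.02688
Back-substitute: b = ∂h/∂y = -0.004921.
|∇h| = √(0.02688² + -0.004921²) = 0.02733

0.0273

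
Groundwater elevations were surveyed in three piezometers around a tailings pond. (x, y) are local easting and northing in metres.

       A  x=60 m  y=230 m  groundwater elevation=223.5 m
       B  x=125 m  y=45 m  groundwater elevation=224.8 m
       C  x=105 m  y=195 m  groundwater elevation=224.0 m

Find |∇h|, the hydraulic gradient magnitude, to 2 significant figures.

With h = a·x + b·y + c and A as origin, the differences give:
  65·a + (-185)·b = +1.3
  45·a + (-35)·b = +0.5
Eliminate b (×(-35) and ×(-185), subtract): 6050·a = 47.00 → a = ∂h/∂x = +0.007769
Back-substitute: b = ∂h/∂y = -0.004298.
|∇h| = √(0.007769² + -0.004298²) = 0.008879

0.0089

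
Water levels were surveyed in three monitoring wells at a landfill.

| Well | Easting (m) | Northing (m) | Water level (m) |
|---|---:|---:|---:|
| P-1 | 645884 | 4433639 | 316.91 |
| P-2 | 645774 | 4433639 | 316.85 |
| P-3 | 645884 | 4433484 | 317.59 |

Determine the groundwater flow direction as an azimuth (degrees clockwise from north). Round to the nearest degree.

353°

∂h/∂x = (316.85 − 316.91) / (645774 − 645884) = +0.0005455
∂h/∂y = (317.59 − 316.91) / (4433484 − 4433639) = -0.004387
Flow direction (−∇h) has components (-0.0005455 E, +0.004387 N).
Azimuth = atan2(E, N) = atan2(-0.0005455, +0.004387) = 352.9° ≈ 353°.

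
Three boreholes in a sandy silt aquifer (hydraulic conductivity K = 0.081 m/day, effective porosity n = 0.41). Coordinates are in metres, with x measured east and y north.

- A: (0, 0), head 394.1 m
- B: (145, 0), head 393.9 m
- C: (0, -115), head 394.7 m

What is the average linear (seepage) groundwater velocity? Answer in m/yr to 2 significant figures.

∂h/∂x = (393.9 − 394.1) / (145 − 0) = -0.001379
∂h/∂y = (394.7 − 394.1) / (-115 − 0) = -0.005217
|∇h| = √(-0.001379² + -0.005217²) = 0.005396
Seepage velocity v = K·i/n = 0.081 × 0.005396 / 0.41 = 0.001066 m/day = 0.3894 m/yr.

0.39 m/yr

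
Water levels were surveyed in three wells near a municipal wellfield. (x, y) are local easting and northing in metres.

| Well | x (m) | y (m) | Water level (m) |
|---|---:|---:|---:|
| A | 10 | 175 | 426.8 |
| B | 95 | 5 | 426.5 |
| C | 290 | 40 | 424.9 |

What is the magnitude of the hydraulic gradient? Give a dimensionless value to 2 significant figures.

0.0081

With h = a·x + b·y + c and A as origin, the differences give:
  85·a + (-170)·b = -0.3
  280·a + (-135)·b = -1.9
Eliminate b (×(-135) and ×(-170), subtract): 36125·a = -282.50 → a = ∂h/∂x = -0.007820
Back-substitute: b = ∂h/∂y = -0.002145.
|∇h| = √(-0.007820² + -0.002145²) = 0.008109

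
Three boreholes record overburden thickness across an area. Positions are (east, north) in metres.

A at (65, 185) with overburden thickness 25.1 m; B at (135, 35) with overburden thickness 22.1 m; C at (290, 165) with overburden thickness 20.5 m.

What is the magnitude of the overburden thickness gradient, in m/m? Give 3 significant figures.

0.0223 m/m

With d = a·x + b·y + c and A as origin, the differences give:
  70·a + (-150)·b = -3.0
  225·a + (-20)·b = -4.6
Eliminate b (×(-20) and ×(-150), subtract): 32350·a = -630.00 → a = ∂d/∂x = -0.01947
Back-substitute: b = ∂d/∂y = +0.01091.
|∇f| = √(-0.01947² + 0.01091²) = 0.02232 m/m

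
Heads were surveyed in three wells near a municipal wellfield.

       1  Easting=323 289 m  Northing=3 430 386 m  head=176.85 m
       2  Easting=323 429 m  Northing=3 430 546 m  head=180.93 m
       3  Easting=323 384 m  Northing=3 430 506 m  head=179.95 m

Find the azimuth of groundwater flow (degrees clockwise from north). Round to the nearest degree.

Differences from 1: to 2 (Δx, Δy, Δh) = (140, 160, +4.08); to 3 = (95, 120, +3.10).
Solve a·Δx + b·Δy = Δh: det = 140·120 − 95·160 = 1600.
∂h/∂x = [(+4.08)·120 − (+3.10)·160] / 1600 = -0.004000
∂h/∂y = [140·(+3.10) − 95·(+4.08)] / 1600 = +0.02900
Flow direction (−∇h) has components (+0.004000 E, -0.02900 N).
Azimuth = atan2(E, N) = atan2(+0.004000, -0.02900) = 172.1° ≈ 172°.

172°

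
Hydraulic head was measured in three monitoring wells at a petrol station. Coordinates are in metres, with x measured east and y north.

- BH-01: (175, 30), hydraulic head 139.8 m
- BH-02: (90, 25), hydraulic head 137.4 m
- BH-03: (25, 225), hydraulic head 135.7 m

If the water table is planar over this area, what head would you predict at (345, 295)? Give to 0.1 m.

144.8 m

Taking BH-01 as reference: BH-02−BH-01 = (-85, -5, -2.4); BH-03−BH-01 = (-150, 195, -4.1).
Determinant of the coordinate differences = (-85)·195 − (-150)·(-5) = -17325.
∂h/∂x = [(-2.4)·195 − (-4.1)·(-5)] / -17325 = +0.02820
∂h/∂y = [(-85)·(-4.1) − (-150)·(-2.4)] / -17325 = +0.0006638
h(345, 295) = 139.8 + (+0.02820)·(170) + (+0.0006638)·(265) = 139.8 +4.793 +0.176 = 144.769 m.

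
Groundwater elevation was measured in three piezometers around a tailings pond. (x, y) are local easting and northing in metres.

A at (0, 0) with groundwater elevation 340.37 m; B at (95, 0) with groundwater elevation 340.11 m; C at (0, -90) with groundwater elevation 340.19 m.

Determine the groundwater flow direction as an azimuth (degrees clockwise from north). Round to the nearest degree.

126°

∂h/∂x = (340.11 − 340.37) / (95 − 0) = -0.002737
∂h/∂y = (340.19 − 340.37) / (-90 − 0) = +0.002000
Flow direction (−∇h) has components (+0.002737 E, -0.002000 N).
Azimuth = atan2(E, N) = atan2(+0.002737, -0.002000) = 126.2° ≈ 126°.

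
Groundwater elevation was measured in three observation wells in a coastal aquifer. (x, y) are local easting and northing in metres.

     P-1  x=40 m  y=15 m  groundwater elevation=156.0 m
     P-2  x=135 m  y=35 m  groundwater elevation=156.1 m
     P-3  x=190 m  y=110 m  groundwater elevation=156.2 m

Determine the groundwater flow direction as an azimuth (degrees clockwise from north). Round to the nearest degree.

234°

Three-point gradient (reference P-1): Δ to P-2 = (95, 20, +0.1), Δ to P-3 = (150, 95, +0.2).
∂h/∂x = +0.0009129, ∂h/∂y = +0.0006639 (det = 6025).
Flow direction (−∇h) has components (-0.0009129 E, -0.0006639 N).
Azimuth = atan2(E, N) = atan2(-0.0009129, -0.0006639) = 234.0° ≈ 234°.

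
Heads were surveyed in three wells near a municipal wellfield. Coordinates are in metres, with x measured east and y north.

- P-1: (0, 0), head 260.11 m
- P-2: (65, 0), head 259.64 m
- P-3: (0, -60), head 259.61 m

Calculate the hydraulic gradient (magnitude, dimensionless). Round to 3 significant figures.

∂h/∂x = (259.64 − 260.11) / (65 − 0) = -0.007231
∂h/∂y = (259.61 − 260.11) / (-60 − 0) = +0.008333
|∇h| = √(-0.007231² + 0.008333²) = 0.01103

0.0110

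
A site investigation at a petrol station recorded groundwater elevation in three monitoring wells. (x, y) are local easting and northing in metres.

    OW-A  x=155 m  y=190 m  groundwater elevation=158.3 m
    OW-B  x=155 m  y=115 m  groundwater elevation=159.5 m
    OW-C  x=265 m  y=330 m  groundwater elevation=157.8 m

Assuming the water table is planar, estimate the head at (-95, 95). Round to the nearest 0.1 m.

With h = a·x + b·y + c and OW-A as origin, the differences give:
  0·a + (-75)·b = +1.2
  110·a + 140·b = -0.5
Eliminate b (×140 and ×(-75), subtract): 8250·a = 130.50 → a = ∂h/∂x = +0.01582
Back-substitute: b = ∂h/∂y = -0.01600.
h(-95, 95) = 158.3 + (+0.01582)·(-250) + (-0.01600)·(-95) = 158.3 -3.955 +1.520 = 155.865 m.

155.9 m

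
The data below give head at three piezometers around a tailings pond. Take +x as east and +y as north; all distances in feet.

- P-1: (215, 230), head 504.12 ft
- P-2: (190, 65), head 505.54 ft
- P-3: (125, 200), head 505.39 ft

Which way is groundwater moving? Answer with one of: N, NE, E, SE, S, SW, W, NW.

Differences from P-1: to P-2 (Δx, Δy, Δh) = (-25, -165, +1.42); to P-3 = (-90, -30, +1.27).
Determinant of the coordinate differences = (-25)·(-30) − (-90)·(-165) = -14100.
∂h/∂x = [(+1.42)·(-30) − (+1.27)·(-165)] / -14100 = -0.01184
∂h/∂y = [(-25)·(+1.27) − (-90)·(+1.42)] / -14100 = -0.006812
Flow = −∇h = (+0.01184 east, +0.006812 north), which points northeast.

NE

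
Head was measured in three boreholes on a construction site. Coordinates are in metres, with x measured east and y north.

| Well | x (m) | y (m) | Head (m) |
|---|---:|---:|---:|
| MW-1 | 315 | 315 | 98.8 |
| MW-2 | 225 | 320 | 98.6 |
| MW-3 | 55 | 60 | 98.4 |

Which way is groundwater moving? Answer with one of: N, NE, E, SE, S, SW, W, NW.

Differences from MW-1: to MW-2 (Δx, Δy, Δh) = (-90, 5, -0.2); to MW-3 = (-260, -255, -0.4).
Determinant of the coordinate differences = (-90)·(-255) − (-260)·5 = 24250.
∂h/∂x = [(-0.2)·(-255) − (-0.4)·5] / 24250 = +0.002186
∂h/∂y = [(-90)·(-0.4) − (-260)·(-0.2)] / 24250 = -0.0006598
Flow = −∇h = (-0.002186 east, +0.0006598 north), which points west.

W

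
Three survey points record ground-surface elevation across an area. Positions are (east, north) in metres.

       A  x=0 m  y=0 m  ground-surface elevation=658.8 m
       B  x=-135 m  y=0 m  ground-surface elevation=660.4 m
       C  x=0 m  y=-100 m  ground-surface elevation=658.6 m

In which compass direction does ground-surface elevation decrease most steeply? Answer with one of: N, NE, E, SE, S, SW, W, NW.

E

∂z/∂x = (660.4 − 658.8) / (-135 − 0) = -0.01185
∂z/∂y = (658.6 − 658.8) / (-100 − 0) = +0.002000
Steepest decrease is along −∇f = (+0.01185 E, -0.002000 N) → east.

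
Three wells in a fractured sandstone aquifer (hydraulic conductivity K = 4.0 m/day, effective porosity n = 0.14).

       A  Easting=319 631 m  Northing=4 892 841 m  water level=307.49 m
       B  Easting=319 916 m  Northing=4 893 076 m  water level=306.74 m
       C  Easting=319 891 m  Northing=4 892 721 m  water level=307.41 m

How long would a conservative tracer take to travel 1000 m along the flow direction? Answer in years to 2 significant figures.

Taking A as reference: B−A = (285, 235, -0.75); C−A = (260, -120, -0.08).
Solve a·Δx + b·Δy = Δh: det = 285·(-120) − 260·235 = -95300.
∂h/∂x = [(-0.75)·(-120) − (-0.08)·235] / -95300 = -0.001142
∂h/∂y = [285·(-0.08) − 260·(-0.75)] / -95300 = -0.001807
|∇h| = √(-0.001142² + -0.001807²) = 0.002138
Seepage velocity v = K·i/n = 4.0 × 0.002138 / 0.14 = 0.06109 m/day.
t = 1000 / 0.06109 = 1.637e+04 days = 44.8 years.

45 years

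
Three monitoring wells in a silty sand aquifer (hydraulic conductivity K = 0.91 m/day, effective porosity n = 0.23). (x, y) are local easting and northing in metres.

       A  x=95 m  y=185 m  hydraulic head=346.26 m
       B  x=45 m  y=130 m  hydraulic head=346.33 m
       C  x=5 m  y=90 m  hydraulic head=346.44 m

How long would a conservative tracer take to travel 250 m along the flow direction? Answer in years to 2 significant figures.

With h = a·x + b·y + c and A as origin, the differences give:
  (-50)·a + (-55)·b = +0.07
  (-90)·a + (-95)·b = +0.18
Eliminate b (×(-95) and ×(-55), subtract): -200·a = 3.250 → a = ∂h/∂x = -0.01625
Back-substitute: b = ∂h/∂y = +0.01350.
|∇h| = √(-0.01625² + 0.01350²) = 0.02113
Seepage velocity v = K·i/n = 0.91 × 0.02113 / 0.23 = 0.0836 m/day.
t = 250 / 0.0836 = 2990 days = 8.19 years.

8.2 years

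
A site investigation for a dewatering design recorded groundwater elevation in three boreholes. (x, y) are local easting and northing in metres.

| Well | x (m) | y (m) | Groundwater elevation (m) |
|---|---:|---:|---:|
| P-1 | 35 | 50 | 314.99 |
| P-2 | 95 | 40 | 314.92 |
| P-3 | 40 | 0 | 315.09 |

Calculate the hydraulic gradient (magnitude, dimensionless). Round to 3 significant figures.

With h = a·x + b·y + c and P-1 as origin, the differences give:
  60·a + (-10)·b = -0.07
  5·a + (-50)·b = +0.10
Eliminate b (×(-50) and ×(-10), subtract): -2950·a = 4.500 → a = ∂h/∂x = -0.001525
Back-substitute: b = ∂h/∂y = -0.002153.
|∇h| = √(-0.001525² + -0.002153²) = 0.002638

0.00264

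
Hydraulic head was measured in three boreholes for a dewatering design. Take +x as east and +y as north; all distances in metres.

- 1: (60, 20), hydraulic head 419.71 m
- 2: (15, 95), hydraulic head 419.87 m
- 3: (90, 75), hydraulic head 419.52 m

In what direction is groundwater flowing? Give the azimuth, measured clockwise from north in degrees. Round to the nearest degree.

081°

Three-point gradient (reference 1): Δ to 2 = (-45, 75, +0.16), Δ to 3 = (30, 55, -0.19).
∂h/∂x = -0.004878, ∂h/∂y = -0.0007937 (det = -4725).
Flow direction (−∇h) has components (+0.004878 E, +0.0007937 N).
Azimuth = atan2(E, N) = atan2(+0.004878, +0.0007937) = 80.8° ≈ 081°.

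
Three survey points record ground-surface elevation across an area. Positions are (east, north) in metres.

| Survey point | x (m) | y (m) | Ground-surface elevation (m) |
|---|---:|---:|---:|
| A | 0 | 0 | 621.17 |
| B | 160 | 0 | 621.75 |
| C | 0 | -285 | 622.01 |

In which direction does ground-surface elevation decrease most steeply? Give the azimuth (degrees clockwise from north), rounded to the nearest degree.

309°

∂z/∂x = (621.75 − 621.17) / (160 − 0) = +0.003625
∂z/∂y = (622.01 − 621.17) / (-285 − 0) = -0.002947
Steepest decrease is along −∇f: components (-0.003625 E, +0.002947 N).
Azimuth = atan2(-0.003625, +0.002947) = 309.1° ≈ 309°.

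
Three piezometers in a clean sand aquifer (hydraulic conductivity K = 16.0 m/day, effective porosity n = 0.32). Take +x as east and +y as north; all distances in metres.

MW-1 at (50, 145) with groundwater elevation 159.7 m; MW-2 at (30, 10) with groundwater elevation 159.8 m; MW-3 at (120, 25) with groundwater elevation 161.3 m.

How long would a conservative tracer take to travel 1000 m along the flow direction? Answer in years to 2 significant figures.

3.1 years

Differences from MW-1: to MW-2 (Δx, Δy, Δh) = (-20, -135, +0.1); to MW-3 = (70, -120, +1.6).
Solve a·Δx + b·Δy = Δh: det = (-20)·(-120) − 70·(-135) = 11850.
∂h/∂x = [(+0.1)·(-120) − (+1.6)·(-135)] / 11850 = +0.01722
∂h/∂y = [(-20)·(+1.6) − 70·(+0.1)] / 11850 = -0.003291
|∇h| = √(0.01722² + -0.003291²) = 0.01753
Seepage velocity v = K·i/n = 16.0 × 0.01753 / 0.32 = 0.8765 m/day.
t = 1000 / 0.8765 = 1141 days = 3.12 years.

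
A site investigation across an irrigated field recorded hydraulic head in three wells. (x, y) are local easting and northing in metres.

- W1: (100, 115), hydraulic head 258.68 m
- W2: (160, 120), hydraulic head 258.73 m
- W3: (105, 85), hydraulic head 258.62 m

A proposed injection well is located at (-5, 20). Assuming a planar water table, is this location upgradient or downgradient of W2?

downgradient

Taking W1 as reference: W2−W1 = (60, 5, +0.05); W3−W1 = (5, -30, -0.06).
Determinant of the coordinate differences = 60·(-30) − 5·5 = -1825.
∂h/∂x = [(+0.05)·(-30) − (-0.06)·5] / -1825 = +0.0006575
∂h/∂y = [60·(-0.06) − 5·(+0.05)] / -1825 = +0.002110
Head at (-5, 20) = 258.68 + (+0.0006575)·(-105) + (+0.002110)·(-95) = 258.41 m.
That is lower than the 258.73 m at W2, so the point is downgradient.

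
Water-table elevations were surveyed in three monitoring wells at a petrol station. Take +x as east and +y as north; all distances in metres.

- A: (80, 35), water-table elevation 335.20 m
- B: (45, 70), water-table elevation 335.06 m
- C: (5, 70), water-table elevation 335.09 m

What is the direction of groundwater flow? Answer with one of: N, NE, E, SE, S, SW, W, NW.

N

Three-point gradient (reference A): Δ to B = (-35, 35, -0.14), Δ to C = (-75, 35, -0.11).
∂h/∂x = -0.0007500, ∂h/∂y = -0.004750 (det = 1400).
Flow = −∇h = (+0.0007500 east, +0.004750 north), which points north.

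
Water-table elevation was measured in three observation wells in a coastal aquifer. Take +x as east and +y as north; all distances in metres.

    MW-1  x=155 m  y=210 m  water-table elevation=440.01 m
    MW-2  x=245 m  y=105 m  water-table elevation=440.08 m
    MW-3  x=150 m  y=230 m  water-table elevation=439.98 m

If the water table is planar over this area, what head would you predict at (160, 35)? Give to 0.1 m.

Taking MW-1 as reference: MW-2−MW-1 = (90, -105, +0.07); MW-3−MW-1 = (-5, 20, -0.03).
Solve a·Δx + b·Δy = Δh: det = 90·20 − (-5)·(-105) = 1275.
∂h/∂x = [(+0.07)·20 − (-0.03)·(-105)] / 1275 = -0.001373
∂h/∂y = [90·(-0.03) − (-5)·(+0.07)] / 1275 = -0.001843
h(160, 35) = 440.01 + (-0.001373)·(5) + (-0.001843)·(-175) = 440.01 -0.007 +0.323 = 440.326 m.

440.3 m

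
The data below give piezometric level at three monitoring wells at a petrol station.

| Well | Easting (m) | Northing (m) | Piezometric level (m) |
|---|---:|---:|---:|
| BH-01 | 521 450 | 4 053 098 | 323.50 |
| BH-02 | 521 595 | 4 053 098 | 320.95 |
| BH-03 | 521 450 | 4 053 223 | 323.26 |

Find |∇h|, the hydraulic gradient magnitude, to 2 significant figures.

0.018

∂h/∂x = (320.95 − 323.50) / (521595 − 521450) = -0.01759
∂h/∂y = (323.26 − 323.50) / (4053223 − 4053098) = -0.001920
|∇h| = √(-0.01759² + -0.001920²) = 0.01769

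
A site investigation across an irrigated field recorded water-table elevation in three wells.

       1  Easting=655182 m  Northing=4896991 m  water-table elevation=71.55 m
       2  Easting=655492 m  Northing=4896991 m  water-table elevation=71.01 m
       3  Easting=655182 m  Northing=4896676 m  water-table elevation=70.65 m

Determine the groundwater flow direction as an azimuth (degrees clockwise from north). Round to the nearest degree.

∂h/∂x = (71.01 − 71.55) / (655492 − 655182) = -0.001742
∂h/∂y = (70.65 − 71.55) / (4896676 − 4896991) = +0.002857
Flow direction (−∇h) has components (+0.001742 E, -0.002857 N).
Azimuth = atan2(E, N) = atan2(+0.001742, -0.002857) = 148.6° ≈ 149°.

149°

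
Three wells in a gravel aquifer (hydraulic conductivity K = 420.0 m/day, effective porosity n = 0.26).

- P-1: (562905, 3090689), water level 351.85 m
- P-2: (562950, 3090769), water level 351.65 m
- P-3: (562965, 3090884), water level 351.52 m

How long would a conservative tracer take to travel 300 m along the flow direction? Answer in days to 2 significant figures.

57 days

Three-point gradient (reference P-1): Δ to P-2 = (45, 80, -0.20), Δ to P-3 = (60, 195, -0.33).
∂h/∂x = -0.003170, ∂h/∂y = -0.0007170 (det = 3975).
|∇h| = √(-0.003170² + -0.0007170²) = 0.00325
Seepage velocity v = K·i/n = 420.0 × 0.00325 / 0.26 = 5.25 m/day.
t = 300 / 5.25 = 57.14 days.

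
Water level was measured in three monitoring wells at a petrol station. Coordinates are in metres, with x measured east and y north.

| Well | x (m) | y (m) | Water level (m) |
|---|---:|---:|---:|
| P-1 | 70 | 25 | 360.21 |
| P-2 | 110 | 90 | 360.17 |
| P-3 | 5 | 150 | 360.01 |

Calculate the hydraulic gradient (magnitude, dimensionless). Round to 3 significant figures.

Differences from P-1: to P-2 (Δx, Δy, Δh) = (40, 65, -0.04); to P-3 = (-65, 125, -0.20).
Solve a·Δx + b·Δy = Δh: det = 40·125 − (-65)·65 = 9225.
∂h/∂x = [(-0.04)·125 − (-0.20)·65] / 9225 = +0.0008672
∂h/∂y = [40·(-0.20) − (-65)·(-0.04)] / 9225 = -0.001149
|∇h| = √(0.0008672² + -0.001149²) = 0.00144

0.00144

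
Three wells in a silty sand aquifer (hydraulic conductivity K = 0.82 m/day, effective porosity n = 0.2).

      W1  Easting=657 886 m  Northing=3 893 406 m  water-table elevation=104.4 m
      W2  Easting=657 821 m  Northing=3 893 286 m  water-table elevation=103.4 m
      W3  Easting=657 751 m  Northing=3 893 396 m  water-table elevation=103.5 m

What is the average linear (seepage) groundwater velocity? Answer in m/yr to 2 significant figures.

12 m/yr

With h = a·x + b·y + c and W1 as origin, the differences give:
  (-65)·a + (-120)·b = -1.0
  (-135)·a + (-10)·b = -0.9
Eliminate b (×(-10) and ×(-120), subtract): -15550·a = -98.00 → a = ∂h/∂x = +0.006302
Back-substitute: b = ∂h/∂y = +0.004920.
|∇h| = √(0.006302² + 0.004920²) = 0.007995
Seepage velocity v = K·i/n = 0.82 × 0.007995 / 0.2 = 0.03278 m/day = 11.97 m/yr.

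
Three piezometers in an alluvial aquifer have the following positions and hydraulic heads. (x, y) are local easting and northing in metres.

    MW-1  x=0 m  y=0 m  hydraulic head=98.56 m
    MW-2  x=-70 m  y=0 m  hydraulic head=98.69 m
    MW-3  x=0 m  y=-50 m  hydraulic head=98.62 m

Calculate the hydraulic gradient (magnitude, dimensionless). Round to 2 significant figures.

∂h/∂x = (98.69 − 98.56) / (-70 − 0) = -0.001857
∂h/∂y = (98.62 − 98.56) / (-50 − 0) = -0.001200
|∇h| = √(-0.001857² + -0.001200²) = 0.002211

0.0022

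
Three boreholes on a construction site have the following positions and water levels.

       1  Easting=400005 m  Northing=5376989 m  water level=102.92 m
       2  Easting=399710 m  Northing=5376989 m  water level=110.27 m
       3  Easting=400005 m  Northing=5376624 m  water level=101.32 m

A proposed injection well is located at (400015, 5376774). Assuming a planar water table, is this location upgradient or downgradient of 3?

upgradient

∂h/∂x = (110.27 − 102.92) / (399710 − 400005) = -0.02492
∂h/∂y = (101.32 − 102.92) / (5376624 − 5376989) = +0.004384
Head at (400015, 5376774) = 102.92 + (-0.02492)·(10) + (+0.004384)·(-215) = 101.73 m.
That is higher than the 101.32 m at 3, so the point is upgradient.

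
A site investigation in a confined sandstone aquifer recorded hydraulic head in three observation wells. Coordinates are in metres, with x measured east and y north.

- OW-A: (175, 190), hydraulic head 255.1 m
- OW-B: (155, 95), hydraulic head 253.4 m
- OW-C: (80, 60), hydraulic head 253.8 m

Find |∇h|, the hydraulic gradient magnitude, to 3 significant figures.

Differences from OW-A: to OW-B (Δx, Δy, Δh) = (-20, -95, -1.7); to OW-C = (-95, -130, -1.3).
Determinant of the coordinate differences = (-20)·(-130) − (-95)·(-95) = -6425.
∂h/∂x = [(-1.7)·(-130) − (-1.3)·(-95)] / -6425 = -0.01518
∂h/∂y = [(-20)·(-1.3) − (-95)·(-1.7)] / -6425 = +0.02109
|∇h| = √(-0.01518² + 0.02109²) = 0.02599

0.0260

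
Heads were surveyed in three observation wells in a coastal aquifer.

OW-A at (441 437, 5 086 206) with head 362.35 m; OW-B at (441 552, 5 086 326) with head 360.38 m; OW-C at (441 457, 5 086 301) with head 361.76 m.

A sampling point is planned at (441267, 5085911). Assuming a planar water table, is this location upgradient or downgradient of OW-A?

Taking OW-A as reference: OW-B−OW-A = (115, 120, -1.97); OW-C−OW-A = (20, 95, -0.59).
Solve a·Δx + b·Δy = Δh: det = 115·95 − 20·120 = 8525.
∂h/∂x = [(-1.97)·95 − (-0.59)·120] / 8525 = -0.01365
∂h/∂y = [115·(-0.59) − 20·(-1.97)] / 8525 = -0.003337
Head at (441267, 5085911) = 362.35 + (-0.01365)·(-170) + (-0.003337)·(-295) = 365.65 m.
That is higher than the 362.35 m at OW-A, so the point is upgradient.

upgradient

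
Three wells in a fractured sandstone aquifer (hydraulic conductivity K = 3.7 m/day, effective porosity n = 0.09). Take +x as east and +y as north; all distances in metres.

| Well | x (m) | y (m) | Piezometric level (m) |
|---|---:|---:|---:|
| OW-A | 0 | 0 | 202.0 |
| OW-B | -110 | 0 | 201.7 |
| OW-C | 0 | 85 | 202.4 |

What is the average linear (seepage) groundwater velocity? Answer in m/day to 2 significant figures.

∂h/∂x = (201.7 − 202.0) / (-110 − 0) = +0.002727
∂h/∂y = (202.4 − 202.0) / (85 − 0) = +0.004706
|∇h| = √(0.002727² + 0.004706²) = 0.005439
Seepage velocity v = K·i/n = 3.7 × 0.005439 / 0.09 = 0.2236 m/day.

0.22 m/day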